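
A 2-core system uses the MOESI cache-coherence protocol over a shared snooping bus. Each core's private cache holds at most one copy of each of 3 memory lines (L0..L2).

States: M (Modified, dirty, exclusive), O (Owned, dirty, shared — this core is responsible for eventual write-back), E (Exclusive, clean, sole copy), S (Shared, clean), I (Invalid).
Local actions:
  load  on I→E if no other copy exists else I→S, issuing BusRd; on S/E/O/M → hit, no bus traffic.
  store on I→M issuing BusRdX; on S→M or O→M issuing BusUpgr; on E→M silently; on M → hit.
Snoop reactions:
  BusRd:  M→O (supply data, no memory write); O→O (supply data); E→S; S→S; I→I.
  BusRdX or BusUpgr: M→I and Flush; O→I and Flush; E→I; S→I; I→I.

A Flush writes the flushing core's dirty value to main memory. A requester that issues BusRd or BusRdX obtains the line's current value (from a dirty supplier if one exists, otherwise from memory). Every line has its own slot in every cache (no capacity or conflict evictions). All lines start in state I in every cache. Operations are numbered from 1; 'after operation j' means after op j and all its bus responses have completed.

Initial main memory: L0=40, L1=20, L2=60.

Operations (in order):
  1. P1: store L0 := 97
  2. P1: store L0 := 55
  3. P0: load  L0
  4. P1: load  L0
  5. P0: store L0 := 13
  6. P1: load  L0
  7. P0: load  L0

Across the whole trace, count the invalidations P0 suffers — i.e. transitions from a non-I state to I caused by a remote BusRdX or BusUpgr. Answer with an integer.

step 1: P1: store L0 := 97  ⟶  IM  (L0)  txn=BusRdX  M[L0]=40
step 2: P1: store L0 := 55  ⟶  IM  (L0)  txn=∅  M[L0]=40
step 3: P0: load  L0  ⟶  SO  (L0)  txn=BusRd  M[L0]=40
step 4: P1: load  L0  ⟶  SO  (L0)  txn=∅  M[L0]=40
step 5: P0: store L0 := 13  ⟶  MI  (L0)  txn=BusUpgr+Flush  M[L0]=55
step 6: P1: load  L0  ⟶  OS  (L0)  txn=BusRd  M[L0]=55
step 7: P0: load  L0  ⟶  OS  (L0)  txn=∅  M[L0]=55

invalidations = 0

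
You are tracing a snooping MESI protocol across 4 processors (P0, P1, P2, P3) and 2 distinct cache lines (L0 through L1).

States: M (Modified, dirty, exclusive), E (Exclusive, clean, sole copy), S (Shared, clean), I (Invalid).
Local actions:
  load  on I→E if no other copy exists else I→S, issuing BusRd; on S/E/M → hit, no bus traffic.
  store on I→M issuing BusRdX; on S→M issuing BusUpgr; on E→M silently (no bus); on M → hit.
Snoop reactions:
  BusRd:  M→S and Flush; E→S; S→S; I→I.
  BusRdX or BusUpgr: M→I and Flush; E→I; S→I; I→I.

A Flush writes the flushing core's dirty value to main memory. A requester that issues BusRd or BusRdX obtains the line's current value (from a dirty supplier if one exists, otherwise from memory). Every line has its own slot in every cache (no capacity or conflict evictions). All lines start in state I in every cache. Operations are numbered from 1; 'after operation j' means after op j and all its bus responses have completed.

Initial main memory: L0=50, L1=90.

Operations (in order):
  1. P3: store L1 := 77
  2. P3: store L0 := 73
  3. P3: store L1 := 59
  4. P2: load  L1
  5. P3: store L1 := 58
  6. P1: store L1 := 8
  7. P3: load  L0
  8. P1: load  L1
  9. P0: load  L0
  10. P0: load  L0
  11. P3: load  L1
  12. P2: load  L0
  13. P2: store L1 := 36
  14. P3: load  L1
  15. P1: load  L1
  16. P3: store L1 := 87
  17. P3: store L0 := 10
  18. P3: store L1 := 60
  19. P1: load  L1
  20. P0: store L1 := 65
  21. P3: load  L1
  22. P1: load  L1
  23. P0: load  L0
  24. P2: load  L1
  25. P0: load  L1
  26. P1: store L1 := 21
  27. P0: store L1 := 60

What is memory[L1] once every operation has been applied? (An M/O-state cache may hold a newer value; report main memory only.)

1. P3: store L1 := 77  bus=[BusRdX]  L1: P0=I P1=I P2=I P3=M  mem[L1]=90
2. P3: store L0 := 73  bus=[BusRdX]  L0: P0=I P1=I P2=I P3=M  mem[L0]=50
3. P3: store L1 := 59  bus=[-]  L1: P0=I P1=I P2=I P3=M  mem[L1]=90
4. P2: load  L1  bus=[BusRd,Flush]  L1: P0=I P1=I P2=S P3=S  mem[L1]=59
5. P3: store L1 := 58  bus=[BusUpgr]  L1: P0=I P1=I P2=I P3=M  mem[L1]=59
6. P1: store L1 := 8  bus=[BusRdX,Flush]  L1: P0=I P1=M P2=I P3=I  mem[L1]=58
7. P3: load  L0  bus=[-]  L0: P0=I P1=I P2=I P3=M  mem[L0]=50
8. P1: load  L1  bus=[-]  L1: P0=I P1=M P2=I P3=I  mem[L1]=58
9. P0: load  L0  bus=[BusRd,Flush]  L0: P0=S P1=I P2=I P3=S  mem[L0]=73
10. P0: load  L0  bus=[-]  L0: P0=S P1=I P2=I P3=S  mem[L0]=73
11. P3: load  L1  bus=[BusRd,Flush]  L1: P0=I P1=S P2=I P3=S  mem[L1]=8
12. P2: load  L0  bus=[BusRd]  L0: P0=S P1=I P2=S P3=S  mem[L0]=73
13. P2: store L1 := 36  bus=[BusRdX]  L1: P0=I P1=I P2=M P3=I  mem[L1]=8
14. P3: load  L1  bus=[BusRd,Flush]  L1: P0=I P1=I P2=S P3=S  mem[L1]=36
15. P1: load  L1  bus=[BusRd]  L1: P0=I P1=S P2=S P3=S  mem[L1]=36
16. P3: store L1 := 87  bus=[BusUpgr]  L1: P0=I P1=I P2=I P3=M  mem[L1]=36
17. P3: store L0 := 10  bus=[BusUpgr]  L0: P0=I P1=I P2=I P3=M  mem[L0]=73
18. P3: store L1 := 60  bus=[-]  L1: P0=I P1=I P2=I P3=M  mem[L1]=36
19. P1: load  L1  bus=[BusRd,Flush]  L1: P0=I P1=S P2=I P3=S  mem[L1]=60
20. P0: store L1 := 65  bus=[BusRdX]  L1: P0=M P1=I P2=I P3=I  mem[L1]=60
21. P3: load  L1  bus=[BusRd,Flush]  L1: P0=S P1=I P2=I P3=S  mem[L1]=65
22. P1: load  L1  bus=[BusRd]  L1: P0=S P1=S P2=I P3=S  mem[L1]=65
23. P0: load  L0  bus=[BusRd,Flush]  L0: P0=S P1=I P2=I P3=S  mem[L0]=10
24. P2: load  L1  bus=[BusRd]  L1: P0=S P1=S P2=S P3=S  mem[L1]=65
25. P0: load  L1  bus=[-]  L1: P0=S P1=S P2=S P3=S  mem[L1]=65
26. P1: store L1 := 21  bus=[BusUpgr]  L1: P0=I P1=M P2=I P3=I  mem[L1]=65
27. P0: store L1 := 60  bus=[BusRdX,Flush]  L1: P0=M P1=I P2=I P3=I  mem[L1]=21

memory[L1] = 21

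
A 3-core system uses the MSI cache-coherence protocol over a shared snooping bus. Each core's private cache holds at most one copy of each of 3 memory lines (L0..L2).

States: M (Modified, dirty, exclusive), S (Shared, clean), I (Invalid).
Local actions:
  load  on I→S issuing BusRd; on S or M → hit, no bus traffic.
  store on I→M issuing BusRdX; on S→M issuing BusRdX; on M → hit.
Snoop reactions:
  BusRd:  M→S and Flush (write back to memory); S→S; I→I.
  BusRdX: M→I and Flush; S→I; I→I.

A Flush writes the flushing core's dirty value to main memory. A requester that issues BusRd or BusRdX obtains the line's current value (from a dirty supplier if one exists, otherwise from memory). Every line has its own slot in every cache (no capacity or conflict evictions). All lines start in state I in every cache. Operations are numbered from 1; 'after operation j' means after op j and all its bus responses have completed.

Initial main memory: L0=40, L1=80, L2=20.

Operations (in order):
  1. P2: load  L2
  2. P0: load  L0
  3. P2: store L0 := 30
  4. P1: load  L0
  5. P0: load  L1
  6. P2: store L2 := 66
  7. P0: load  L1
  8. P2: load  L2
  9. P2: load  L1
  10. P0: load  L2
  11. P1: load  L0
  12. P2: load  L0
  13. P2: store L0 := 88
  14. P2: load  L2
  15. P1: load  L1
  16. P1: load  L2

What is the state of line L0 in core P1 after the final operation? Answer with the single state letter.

state = I

[1] P2: load  L2 | P0:I, P1:I, P2:S(20) | bus: BusRd
[2] P0: load  L0 | P0:S(40), P1:I, P2:I | bus: BusRd
[3] P2: store L0 := 30 | P0:I, P1:I, P2:M(30) | bus: BusRdX
[4] P1: load  L0 | P0:I, P1:S(30), P2:S(30) | bus: BusRd,Flush
[5] P0: load  L1 | P0:S(80), P1:I, P2:I | bus: BusRd
[6] P2: store L2 := 66 | P0:I, P1:I, P2:M(66) | bus: BusRdX
[7] P0: load  L1 | P0:S(80), P1:I, P2:I | bus: none
[8] P2: load  L2 | P0:I, P1:I, P2:M(66) | bus: none
[9] P2: load  L1 | P0:S(80), P1:I, P2:S(80) | bus: BusRd
[10] P0: load  L2 | P0:S(66), P1:I, P2:S(66) | bus: BusRd,Flush
[11] P1: load  L0 | P0:I, P1:S(30), P2:S(30) | bus: none
[12] P2: load  L0 | P0:I, P1:S(30), P2:S(30) | bus: none
[13] P2: store L0 := 88 | P0:I, P1:I, P2:M(88) | bus: BusRdX
[14] P2: load  L2 | P0:S(66), P1:I, P2:S(66) | bus: none
[15] P1: load  L1 | P0:S(80), P1:S(80), P2:S(80) | bus: BusRd
[16] P1: load  L2 | P0:S(66), P1:S(66), P2:S(66) | bus: BusRd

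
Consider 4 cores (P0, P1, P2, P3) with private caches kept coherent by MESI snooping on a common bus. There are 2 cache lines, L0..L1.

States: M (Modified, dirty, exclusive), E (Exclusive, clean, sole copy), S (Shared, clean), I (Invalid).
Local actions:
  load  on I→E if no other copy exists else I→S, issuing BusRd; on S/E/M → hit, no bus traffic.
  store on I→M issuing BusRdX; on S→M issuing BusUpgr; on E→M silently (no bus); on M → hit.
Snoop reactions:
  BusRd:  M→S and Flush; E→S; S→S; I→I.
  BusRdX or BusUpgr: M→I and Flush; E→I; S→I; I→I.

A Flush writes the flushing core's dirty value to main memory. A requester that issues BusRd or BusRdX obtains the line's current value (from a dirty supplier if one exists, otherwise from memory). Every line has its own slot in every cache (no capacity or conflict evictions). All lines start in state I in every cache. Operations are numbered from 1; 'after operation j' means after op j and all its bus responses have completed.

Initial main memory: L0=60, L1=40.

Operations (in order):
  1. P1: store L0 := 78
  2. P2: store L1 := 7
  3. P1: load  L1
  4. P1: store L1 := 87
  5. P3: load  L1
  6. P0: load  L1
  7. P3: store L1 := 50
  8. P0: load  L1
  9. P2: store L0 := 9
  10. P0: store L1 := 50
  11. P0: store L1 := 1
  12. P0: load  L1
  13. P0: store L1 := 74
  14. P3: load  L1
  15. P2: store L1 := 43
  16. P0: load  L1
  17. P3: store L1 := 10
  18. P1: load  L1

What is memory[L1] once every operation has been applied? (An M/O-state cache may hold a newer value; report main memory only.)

[1] P1: store L0 := 78 | P0:I, P1:M(78), P2:I, P3:I | bus: BusRdX
[2] P2: store L1 := 7 | P0:I, P1:I, P2:M(7), P3:I | bus: BusRdX
[3] P1: load  L1 | P0:I, P1:S(7), P2:S(7), P3:I | bus: BusRd,Flush
[4] P1: store L1 := 87 | P0:I, P1:M(87), P2:I, P3:I | bus: BusUpgr
[5] P3: load  L1 | P0:I, P1:S(87), P2:I, P3:S(87) | bus: BusRd,Flush
[6] P0: load  L1 | P0:S(87), P1:S(87), P2:I, P3:S(87) | bus: BusRd
[7] P3: store L1 := 50 | P0:I, P1:I, P2:I, P3:M(50) | bus: BusUpgr
[8] P0: load  L1 | P0:S(50), P1:I, P2:I, P3:S(50) | bus: BusRd,Flush
[9] P2: store L0 := 9 | P0:I, P1:I, P2:M(9), P3:I | bus: BusRdX,Flush
[10] P0: store L1 := 50 | P0:M(50), P1:I, P2:I, P3:I | bus: BusUpgr
[11] P0: store L1 := 1 | P0:M(1), P1:I, P2:I, P3:I | bus: none
[12] P0: load  L1 | P0:M(1), P1:I, P2:I, P3:I | bus: none
[13] P0: store L1 := 74 | P0:M(74), P1:I, P2:I, P3:I | bus: none
[14] P3: load  L1 | P0:S(74), P1:I, P2:I, P3:S(74) | bus: BusRd,Flush
[15] P2: store L1 := 43 | P0:I, P1:I, P2:M(43), P3:I | bus: BusRdX
[16] P0: load  L1 | P0:S(43), P1:I, P2:S(43), P3:I | bus: BusRd,Flush
[17] P3: store L1 := 10 | P0:I, P1:I, P2:I, P3:M(10) | bus: BusRdX
[18] P1: load  L1 | P0:I, P1:S(10), P2:I, P3:S(10) | bus: BusRd,Flush

memory[L1] = 10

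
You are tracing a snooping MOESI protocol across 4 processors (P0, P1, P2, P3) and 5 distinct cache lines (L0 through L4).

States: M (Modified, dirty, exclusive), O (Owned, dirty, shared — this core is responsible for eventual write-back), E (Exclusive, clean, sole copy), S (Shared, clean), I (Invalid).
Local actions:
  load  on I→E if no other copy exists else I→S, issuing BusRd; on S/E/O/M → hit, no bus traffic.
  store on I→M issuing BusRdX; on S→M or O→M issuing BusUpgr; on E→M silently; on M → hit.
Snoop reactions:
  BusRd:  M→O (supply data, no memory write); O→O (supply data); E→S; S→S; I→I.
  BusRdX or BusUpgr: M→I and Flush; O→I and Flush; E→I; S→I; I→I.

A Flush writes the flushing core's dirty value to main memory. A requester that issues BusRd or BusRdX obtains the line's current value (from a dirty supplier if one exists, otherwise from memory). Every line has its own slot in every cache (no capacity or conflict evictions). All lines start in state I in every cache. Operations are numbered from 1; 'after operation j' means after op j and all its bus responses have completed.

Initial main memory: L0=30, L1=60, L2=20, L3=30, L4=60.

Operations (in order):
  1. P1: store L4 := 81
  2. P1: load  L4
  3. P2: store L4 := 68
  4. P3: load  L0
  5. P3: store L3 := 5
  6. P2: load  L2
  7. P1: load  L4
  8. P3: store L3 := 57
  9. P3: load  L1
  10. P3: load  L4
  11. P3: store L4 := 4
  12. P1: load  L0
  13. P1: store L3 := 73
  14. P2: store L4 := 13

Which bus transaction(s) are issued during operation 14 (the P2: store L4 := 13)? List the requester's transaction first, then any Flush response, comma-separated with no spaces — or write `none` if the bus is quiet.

bus = BusRdX,Flush

1. P1: store L4 := 81  bus=[BusRdX]  L4: P0=I P1=M P2=I P3=I  mem[L4]=60
2. P1: load  L4  bus=[-]  L4: P0=I P1=M P2=I P3=I  mem[L4]=60
3. P2: store L4 := 68  bus=[BusRdX,Flush]  L4: P0=I P1=I P2=M P3=I  mem[L4]=81
4. P3: load  L0  bus=[BusRd]  L0: P0=I P1=I P2=I P3=E  mem[L0]=30
5. P3: store L3 := 5  bus=[BusRdX]  L3: P0=I P1=I P2=I P3=M  mem[L3]=30
6. P2: load  L2  bus=[BusRd]  L2: P0=I P1=I P2=E P3=I  mem[L2]=20
7. P1: load  L4  bus=[BusRd]  L4: P0=I P1=S P2=O P3=I  mem[L4]=81
8. P3: store L3 := 57  bus=[-]  L3: P0=I P1=I P2=I P3=M  mem[L3]=30
9. P3: load  L1  bus=[BusRd]  L1: P0=I P1=I P2=I P3=E  mem[L1]=60
10. P3: load  L4  bus=[BusRd]  L4: P0=I P1=S P2=O P3=S  mem[L4]=81
11. P3: store L4 := 4  bus=[BusUpgr,Flush]  L4: P0=I P1=I P2=I P3=M  mem[L4]=68
12. P1: load  L0  bus=[BusRd]  L0: P0=I P1=S P2=I P3=S  mem[L0]=30
13. P1: store L3 := 73  bus=[BusRdX,Flush]  L3: P0=I P1=M P2=I P3=I  mem[L3]=57
14. P2: store L4 := 13  bus=[BusRdX,Flush]  L4: P0=I P1=I P2=M P3=I  mem[L4]=4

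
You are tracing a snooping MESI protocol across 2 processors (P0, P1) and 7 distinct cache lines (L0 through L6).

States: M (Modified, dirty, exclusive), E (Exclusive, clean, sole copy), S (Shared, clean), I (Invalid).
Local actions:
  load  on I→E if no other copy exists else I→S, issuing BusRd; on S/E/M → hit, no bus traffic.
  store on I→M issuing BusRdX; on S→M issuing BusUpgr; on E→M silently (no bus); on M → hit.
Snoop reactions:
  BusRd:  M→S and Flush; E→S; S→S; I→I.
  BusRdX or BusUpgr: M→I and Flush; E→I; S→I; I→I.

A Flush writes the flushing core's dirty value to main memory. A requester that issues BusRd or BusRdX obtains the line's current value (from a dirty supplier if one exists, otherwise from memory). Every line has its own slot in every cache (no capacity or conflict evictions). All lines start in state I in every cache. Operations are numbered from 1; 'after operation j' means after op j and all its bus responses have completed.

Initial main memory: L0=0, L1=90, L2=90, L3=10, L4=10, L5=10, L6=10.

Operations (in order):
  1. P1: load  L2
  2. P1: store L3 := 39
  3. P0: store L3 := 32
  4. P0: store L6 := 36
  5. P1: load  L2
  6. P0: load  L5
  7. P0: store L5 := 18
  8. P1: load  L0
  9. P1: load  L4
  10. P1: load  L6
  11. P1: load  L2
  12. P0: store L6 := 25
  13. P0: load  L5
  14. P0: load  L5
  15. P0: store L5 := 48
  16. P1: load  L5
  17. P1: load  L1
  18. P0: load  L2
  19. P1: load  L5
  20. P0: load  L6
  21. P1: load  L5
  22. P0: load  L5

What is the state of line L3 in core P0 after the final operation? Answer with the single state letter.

1. P1: load  L2  bus=[BusRd]  L2: P0=I P1=E  mem[L2]=90
2. P1: store L3 := 39  bus=[BusRdX]  L3: P0=I P1=M  mem[L3]=10
3. P0: store L3 := 32  bus=[BusRdX,Flush]  L3: P0=M P1=I  mem[L3]=39
4. P0: store L6 := 36  bus=[BusRdX]  L6: P0=M P1=I  mem[L6]=10
5. P1: load  L2  bus=[-]  L2: P0=I P1=E  mem[L2]=90
6. P0: load  L5  bus=[BusRd]  L5: P0=E P1=I  mem[L5]=10
7. P0: store L5 := 18  bus=[-]  L5: P0=M P1=I  mem[L5]=10
8. P1: load  L0  bus=[BusRd]  L0: P0=I P1=E  mem[L0]=0
9. P1: load  L4  bus=[BusRd]  L4: P0=I P1=E  mem[L4]=10
10. P1: load  L6  bus=[BusRd,Flush]  L6: P0=S P1=S  mem[L6]=36
11. P1: load  L2  bus=[-]  L2: P0=I P1=E  mem[L2]=90
12. P0: store L6 := 25  bus=[BusUpgr]  L6: P0=M P1=I  mem[L6]=36
13. P0: load  L5  bus=[-]  L5: P0=M P1=I  mem[L5]=10
14. P0: load  L5  bus=[-]  L5: P0=M P1=I  mem[L5]=10
15. P0: store L5 := 48  bus=[-]  L5: P0=M P1=I  mem[L5]=10
16. P1: load  L5  bus=[BusRd,Flush]  L5: P0=S P1=S  mem[L5]=48
17. P1: load  L1  bus=[BusRd]  L1: P0=I P1=E  mem[L1]=90
18. P0: load  L2  bus=[BusRd]  L2: P0=S P1=S  mem[L2]=90
19. P1: load  L5  bus=[-]  L5: P0=S P1=S  mem[L5]=48
20. P0: load  L6  bus=[-]  L6: P0=M P1=I  mem[L6]=36
21. P1: load  L5  bus=[-]  L5: P0=S P1=S  mem[L5]=48
22. P0: load  L5  bus=[-]  L5: P0=S P1=S  mem[L5]=48

state = M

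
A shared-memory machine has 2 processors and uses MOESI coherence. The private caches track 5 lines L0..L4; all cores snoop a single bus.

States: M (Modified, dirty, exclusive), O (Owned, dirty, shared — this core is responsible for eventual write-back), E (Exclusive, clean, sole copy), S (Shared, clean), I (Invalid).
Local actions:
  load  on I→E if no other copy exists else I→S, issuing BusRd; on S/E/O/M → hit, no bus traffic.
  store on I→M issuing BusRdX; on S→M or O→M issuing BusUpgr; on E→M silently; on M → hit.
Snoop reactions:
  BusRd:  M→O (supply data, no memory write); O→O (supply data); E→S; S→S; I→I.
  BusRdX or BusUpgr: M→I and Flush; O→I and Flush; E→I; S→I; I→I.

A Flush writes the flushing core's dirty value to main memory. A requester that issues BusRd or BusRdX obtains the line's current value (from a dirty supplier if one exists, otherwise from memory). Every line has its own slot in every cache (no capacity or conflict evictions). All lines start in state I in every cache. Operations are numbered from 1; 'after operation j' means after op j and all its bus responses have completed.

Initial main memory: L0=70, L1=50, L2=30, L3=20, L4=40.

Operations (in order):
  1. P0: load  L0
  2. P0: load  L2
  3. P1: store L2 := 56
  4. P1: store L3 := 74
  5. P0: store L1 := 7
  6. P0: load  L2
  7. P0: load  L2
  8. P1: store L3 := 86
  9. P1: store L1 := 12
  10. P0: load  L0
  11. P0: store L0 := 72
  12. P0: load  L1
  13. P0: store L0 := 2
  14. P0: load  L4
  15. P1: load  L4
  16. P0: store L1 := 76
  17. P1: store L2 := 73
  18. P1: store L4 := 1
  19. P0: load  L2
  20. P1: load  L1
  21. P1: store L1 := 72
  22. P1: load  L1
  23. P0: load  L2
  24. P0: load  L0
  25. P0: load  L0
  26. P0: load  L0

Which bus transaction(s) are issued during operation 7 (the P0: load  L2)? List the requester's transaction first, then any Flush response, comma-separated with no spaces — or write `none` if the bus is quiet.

[1] P0: load  L0 | P0:E(70), P1:I | bus: BusRd
[2] P0: load  L2 | P0:E(30), P1:I | bus: BusRd
[3] P1: store L2 := 56 | P0:I, P1:M(56) | bus: BusRdX
[4] P1: store L3 := 74 | P0:I, P1:M(74) | bus: BusRdX
[5] P0: store L1 := 7 | P0:M(7), P1:I | bus: BusRdX
[6] P0: load  L2 | P0:S(56), P1:O(56) | bus: BusRd
[7] P0: load  L2 | P0:S(56), P1:O(56) | bus: none
[8] P1: store L3 := 86 | P0:I, P1:M(86) | bus: none
[9] P1: store L1 := 12 | P0:I, P1:M(12) | bus: BusRdX,Flush
[10] P0: load  L0 | P0:E(70), P1:I | bus: none
[11] P0: store L0 := 72 | P0:M(72), P1:I | bus: none
[12] P0: load  L1 | P0:S(12), P1:O(12) | bus: BusRd
[13] P0: store L0 := 2 | P0:M(2), P1:I | bus: none
[14] P0: load  L4 | P0:E(40), P1:I | bus: BusRd
[15] P1: load  L4 | P0:S(40), P1:S(40) | bus: BusRd
[16] P0: store L1 := 76 | P0:M(76), P1:I | bus: BusUpgr,Flush
[17] P1: store L2 := 73 | P0:I, P1:M(73) | bus: BusUpgr
[18] P1: store L4 := 1 | P0:I, P1:M(1) | bus: BusUpgr
[19] P0: load  L2 | P0:S(73), P1:O(73) | bus: BusRd
[20] P1: load  L1 | P0:O(76), P1:S(76) | bus: BusRd
[21] P1: store L1 := 72 | P0:I, P1:M(72) | bus: BusUpgr,Flush
[22] P1: load  L1 | P0:I, P1:M(72) | bus: none
[23] P0: load  L2 | P0:S(73), P1:O(73) | bus: none
[24] P0: load  L0 | P0:M(2), P1:I | bus: none
[25] P0: load  L0 | P0:M(2), P1:I | bus: none
[26] P0: load  L0 | P0:M(2), P1:I | bus: none

bus = none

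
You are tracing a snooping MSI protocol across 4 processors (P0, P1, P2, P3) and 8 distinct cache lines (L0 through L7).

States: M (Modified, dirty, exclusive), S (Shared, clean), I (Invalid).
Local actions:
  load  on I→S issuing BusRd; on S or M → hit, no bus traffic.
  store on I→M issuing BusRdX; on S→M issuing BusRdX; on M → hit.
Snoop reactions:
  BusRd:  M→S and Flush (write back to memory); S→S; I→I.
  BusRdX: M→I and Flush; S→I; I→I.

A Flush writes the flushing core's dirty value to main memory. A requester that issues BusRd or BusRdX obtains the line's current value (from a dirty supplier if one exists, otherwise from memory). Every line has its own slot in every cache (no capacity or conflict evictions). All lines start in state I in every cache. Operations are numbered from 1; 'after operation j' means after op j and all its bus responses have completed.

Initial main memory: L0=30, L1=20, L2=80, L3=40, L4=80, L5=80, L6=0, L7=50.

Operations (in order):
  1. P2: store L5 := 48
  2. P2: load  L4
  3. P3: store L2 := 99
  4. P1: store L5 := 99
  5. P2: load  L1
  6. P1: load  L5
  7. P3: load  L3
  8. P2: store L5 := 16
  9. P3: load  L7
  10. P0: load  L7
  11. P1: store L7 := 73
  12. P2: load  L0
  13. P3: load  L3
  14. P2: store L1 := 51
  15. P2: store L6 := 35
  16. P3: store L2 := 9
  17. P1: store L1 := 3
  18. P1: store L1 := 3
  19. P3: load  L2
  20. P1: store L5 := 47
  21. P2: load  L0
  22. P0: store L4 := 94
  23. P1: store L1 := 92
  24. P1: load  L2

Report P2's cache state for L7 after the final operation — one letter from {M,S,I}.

1. P2: store L5 := 48  bus=[BusRdX]  L5: P0=I P1=I P2=M P3=I  mem[L5]=80
2. P2: load  L4  bus=[BusRd]  L4: P0=I P1=I P2=S P3=I  mem[L4]=80
3. P3: store L2 := 99  bus=[BusRdX]  L2: P0=I P1=I P2=I P3=M  mem[L2]=80
4. P1: store L5 := 99  bus=[BusRdX,Flush]  L5: P0=I P1=M P2=I P3=I  mem[L5]=48
5. P2: load  L1  bus=[BusRd]  L1: P0=I P1=I P2=S P3=I  mem[L1]=20
6. P1: load  L5  bus=[-]  L5: P0=I P1=M P2=I P3=I  mem[L5]=48
7. P3: load  L3  bus=[BusRd]  L3: P0=I P1=I P2=I P3=S  mem[L3]=40
8. P2: store L5 := 16  bus=[BusRdX,Flush]  L5: P0=I P1=I P2=M P3=I  mem[L5]=99
9. P3: load  L7  bus=[BusRd]  L7: P0=I P1=I P2=I P3=S  mem[L7]=50
10. P0: load  L7  bus=[BusRd]  L7: P0=S P1=I P2=I P3=S  mem[L7]=50
11. P1: store L7 := 73  bus=[BusRdX]  L7: P0=I P1=M P2=I P3=I  mem[L7]=50
12. P2: load  L0  bus=[BusRd]  L0: P0=I P1=I P2=S P3=I  mem[L0]=30
13. P3: load  L3  bus=[-]  L3: P0=I P1=I P2=I P3=S  mem[L3]=40
14. P2: store L1 := 51  bus=[BusRdX]  L1: P0=I P1=I P2=M P3=I  mem[L1]=20
15. P2: store L6 := 35  bus=[BusRdX]  L6: P0=I P1=I P2=M P3=I  mem[L6]=0
16. P3: store L2 := 9  bus=[-]  L2: P0=I P1=I P2=I P3=M  mem[L2]=80
17. P1: store L1 := 3  bus=[BusRdX,Flush]  L1: P0=I P1=M P2=I P3=I  mem[L1]=51
18. P1: store L1 := 3  bus=[-]  L1: P0=I P1=M P2=I P3=I  mem[L1]=51
19. P3: load  L2  bus=[-]  L2: P0=I P1=I P2=I P3=M  mem[L2]=80
20. P1: store L5 := 47  bus=[BusRdX,Flush]  L5: P0=I P1=M P2=I P3=I  mem[L5]=16
21. P2: load  L0  bus=[-]  L0: P0=I P1=I P2=S P3=I  mem[L0]=30
22. P0: store L4 := 94  bus=[BusRdX]  L4: P0=M P1=I P2=I P3=I  mem[L4]=80
23. P1: store L1 := 92  bus=[-]  L1: P0=I P1=M P2=I P3=I  mem[L1]=51
24. P1: load  L2  bus=[BusRd,Flush]  L2: P0=I P1=S P2=I P3=S  mem[L2]=9

state = I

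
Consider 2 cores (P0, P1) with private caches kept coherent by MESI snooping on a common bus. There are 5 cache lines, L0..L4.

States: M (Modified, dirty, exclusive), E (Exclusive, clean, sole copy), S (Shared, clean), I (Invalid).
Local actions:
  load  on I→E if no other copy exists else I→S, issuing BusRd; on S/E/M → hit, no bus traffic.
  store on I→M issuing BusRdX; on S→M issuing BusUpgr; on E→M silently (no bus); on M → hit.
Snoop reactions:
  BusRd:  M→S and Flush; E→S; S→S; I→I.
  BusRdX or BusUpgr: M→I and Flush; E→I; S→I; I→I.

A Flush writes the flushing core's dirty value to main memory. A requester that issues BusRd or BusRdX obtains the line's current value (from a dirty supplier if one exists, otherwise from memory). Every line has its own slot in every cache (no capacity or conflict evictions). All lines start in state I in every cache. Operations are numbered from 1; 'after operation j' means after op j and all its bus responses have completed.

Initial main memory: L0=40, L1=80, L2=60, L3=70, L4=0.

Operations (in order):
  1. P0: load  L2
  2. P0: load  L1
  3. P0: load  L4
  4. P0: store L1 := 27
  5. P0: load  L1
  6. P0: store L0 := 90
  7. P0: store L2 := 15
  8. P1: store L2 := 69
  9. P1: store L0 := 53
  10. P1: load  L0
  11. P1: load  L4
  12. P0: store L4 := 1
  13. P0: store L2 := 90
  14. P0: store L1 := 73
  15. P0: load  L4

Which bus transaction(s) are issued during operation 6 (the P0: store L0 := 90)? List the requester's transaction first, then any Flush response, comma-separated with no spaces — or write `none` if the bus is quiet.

bus = BusRdX

1. P0: load  L2  bus=[BusRd]  L2: P0=E P1=I  mem[L2]=60
2. P0: load  L1  bus=[BusRd]  L1: P0=E P1=I  mem[L1]=80
3. P0: load  L4  bus=[BusRd]  L4: P0=E P1=I  mem[L4]=0
4. P0: store L1 := 27  bus=[-]  L1: P0=M P1=I  mem[L1]=80
5. P0: load  L1  bus=[-]  L1: P0=M P1=I  mem[L1]=80
6. P0: store L0 := 90  bus=[BusRdX]  L0: P0=M P1=I  mem[L0]=40
7. P0: store L2 := 15  bus=[-]  L2: P0=M P1=I  mem[L2]=60
8. P1: store L2 := 69  bus=[BusRdX,Flush]  L2: P0=I P1=M  mem[L2]=15
9. P1: store L0 := 53  bus=[BusRdX,Flush]  L0: P0=I P1=M  mem[L0]=90
10. P1: load  L0  bus=[-]  L0: P0=I P1=M  mem[L0]=90
11. P1: load  L4  bus=[BusRd]  L4: P0=S P1=S  mem[L4]=0
12. P0: store L4 := 1  bus=[BusUpgr]  L4: P0=M P1=I  mem[L4]=0
13. P0: store L2 := 90  bus=[BusRdX,Flush]  L2: P0=M P1=I  mem[L2]=69
14. P0: store L1 := 73  bus=[-]  L1: P0=M P1=I  mem[L1]=80
15. P0: load  L4  bus=[-]  L4: P0=M P1=I  mem[L4]=0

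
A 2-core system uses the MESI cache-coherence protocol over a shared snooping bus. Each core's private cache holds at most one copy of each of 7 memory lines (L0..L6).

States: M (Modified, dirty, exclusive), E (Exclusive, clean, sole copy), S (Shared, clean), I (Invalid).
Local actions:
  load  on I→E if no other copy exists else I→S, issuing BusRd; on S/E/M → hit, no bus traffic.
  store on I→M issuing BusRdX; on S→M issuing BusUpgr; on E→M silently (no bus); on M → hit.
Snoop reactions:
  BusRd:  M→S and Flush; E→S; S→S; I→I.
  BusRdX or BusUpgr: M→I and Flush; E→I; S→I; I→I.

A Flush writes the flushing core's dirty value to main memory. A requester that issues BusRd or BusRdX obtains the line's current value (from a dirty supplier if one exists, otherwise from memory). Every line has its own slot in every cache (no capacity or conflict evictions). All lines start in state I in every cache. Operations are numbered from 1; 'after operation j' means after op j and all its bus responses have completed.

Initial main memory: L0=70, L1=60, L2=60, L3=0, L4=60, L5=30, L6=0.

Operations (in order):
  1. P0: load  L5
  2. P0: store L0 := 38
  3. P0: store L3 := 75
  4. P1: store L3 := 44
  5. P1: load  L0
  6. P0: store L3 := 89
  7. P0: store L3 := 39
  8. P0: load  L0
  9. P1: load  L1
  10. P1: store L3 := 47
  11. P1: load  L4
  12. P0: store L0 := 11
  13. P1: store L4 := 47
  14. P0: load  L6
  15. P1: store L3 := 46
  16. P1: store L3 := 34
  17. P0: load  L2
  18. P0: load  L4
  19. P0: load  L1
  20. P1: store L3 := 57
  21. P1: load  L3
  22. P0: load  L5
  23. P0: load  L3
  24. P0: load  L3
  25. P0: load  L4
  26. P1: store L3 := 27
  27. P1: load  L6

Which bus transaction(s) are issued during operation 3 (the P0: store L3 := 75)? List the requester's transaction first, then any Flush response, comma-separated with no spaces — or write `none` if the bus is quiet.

step 1: P0: load  L5  ⟶  EI  (L5)  txn=BusRd  M[L5]=30
step 2: P0: store L0 := 38  ⟶  MI  (L0)  txn=BusRdX  M[L0]=70
step 3: P0: store L3 := 75  ⟶  MI  (L3)  txn=BusRdX  M[L3]=0
step 4: P1: store L3 := 44  ⟶  IM  (L3)  txn=BusRdX+Flush  M[L3]=75
step 5: P1: load  L0  ⟶  SS  (L0)  txn=BusRd+Flush  M[L0]=38
step 6: P0: store L3 := 89  ⟶  MI  (L3)  txn=BusRdX+Flush  M[L3]=44
step 7: P0: store L3 := 39  ⟶  MI  (L3)  txn=∅  M[L3]=44
step 8: P0: load  L0  ⟶  SS  (L0)  txn=∅  M[L0]=38
step 9: P1: load  L1  ⟶  IE  (L1)  txn=BusRd  M[L1]=60
step 10: P1: store L3 := 47  ⟶  IM  (L3)  txn=BusRdX+Flush  M[L3]=39
step 11: P1: load  L4  ⟶  IE  (L4)  txn=BusRd  M[L4]=60
step 12: P0: store L0 := 11  ⟶  MI  (L0)  txn=BusUpgr  M[L0]=38
step 13: P1: store L4 := 47  ⟶  IM  (L4)  txn=∅  M[L4]=60
step 14: P0: load  L6  ⟶  EI  (L6)  txn=BusRd  M[L6]=0
step 15: P1: store L3 := 46  ⟶  IM  (L3)  txn=∅  M[L3]=39
step 16: P1: store L3 := 34  ⟶  IM  (L3)  txn=∅  M[L3]=39
step 17: P0: load  L2  ⟶  EI  (L2)  txn=BusRd  M[L2]=60
step 18: P0: load  L4  ⟶  SS  (L4)  txn=BusRd+Flush  M[L4]=47
step 19: P0: load  L1  ⟶  SS  (L1)  txn=BusRd  M[L1]=60
step 20: P1: store L3 := 57  ⟶  IM  (L3)  txn=∅  M[L3]=39
step 21: P1: load  L3  ⟶  IM  (L3)  txn=∅  M[L3]=39
step 22: P0: load  L5  ⟶  EI  (L5)  txn=∅  M[L5]=30
step 23: P0: load  L3  ⟶  SS  (L3)  txn=BusRd+Flush  M[L3]=57
step 24: P0: load  L3  ⟶  SS  (L3)  txn=∅  M[L3]=57
step 25: P0: load  L4  ⟶  SS  (L4)  txn=∅  M[L4]=47
step 26: P1: store L3 := 27  ⟶  IM  (L3)  txn=BusUpgr  M[L3]=57
step 27: P1: load  L6  ⟶  SS  (L6)  txn=BusRd  M[L6]=0

bus = BusRdX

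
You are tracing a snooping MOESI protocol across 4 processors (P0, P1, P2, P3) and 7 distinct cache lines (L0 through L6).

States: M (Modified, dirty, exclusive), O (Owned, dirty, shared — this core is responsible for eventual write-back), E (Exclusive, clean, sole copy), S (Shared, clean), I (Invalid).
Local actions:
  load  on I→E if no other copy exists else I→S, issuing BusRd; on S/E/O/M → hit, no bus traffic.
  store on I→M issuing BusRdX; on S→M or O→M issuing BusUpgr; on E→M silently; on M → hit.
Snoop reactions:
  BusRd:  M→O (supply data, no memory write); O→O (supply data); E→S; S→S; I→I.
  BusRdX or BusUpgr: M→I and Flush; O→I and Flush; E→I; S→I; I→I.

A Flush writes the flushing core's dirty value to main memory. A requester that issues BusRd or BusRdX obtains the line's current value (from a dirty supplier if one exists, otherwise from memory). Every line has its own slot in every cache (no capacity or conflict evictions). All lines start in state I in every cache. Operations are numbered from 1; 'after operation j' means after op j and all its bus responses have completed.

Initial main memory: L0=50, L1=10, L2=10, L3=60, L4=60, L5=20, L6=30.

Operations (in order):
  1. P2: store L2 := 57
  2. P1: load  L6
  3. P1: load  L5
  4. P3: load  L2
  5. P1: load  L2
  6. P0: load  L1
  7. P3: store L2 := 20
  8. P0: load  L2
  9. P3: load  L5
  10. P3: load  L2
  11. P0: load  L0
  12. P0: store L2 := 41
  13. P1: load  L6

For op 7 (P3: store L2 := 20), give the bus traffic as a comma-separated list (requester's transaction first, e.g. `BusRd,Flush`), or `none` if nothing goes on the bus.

bus = BusUpgr,Flush

[1] P2: store L2 := 57 | P0:I, P1:I, P2:M(57), P3:I | bus: BusRdX
[2] P1: load  L6 | P0:I, P1:E(30), P2:I, P3:I | bus: BusRd
[3] P1: load  L5 | P0:I, P1:E(20), P2:I, P3:I | bus: BusRd
[4] P3: load  L2 | P0:I, P1:I, P2:O(57), P3:S(57) | bus: BusRd
[5] P1: load  L2 | P0:I, P1:S(57), P2:O(57), P3:S(57) | bus: BusRd
[6] P0: load  L1 | P0:E(10), P1:I, P2:I, P3:I | bus: BusRd
[7] P3: store L2 := 20 | P0:I, P1:I, P2:I, P3:M(20) | bus: BusUpgr,Flush
[8] P0: load  L2 | P0:S(20), P1:I, P2:I, P3:O(20) | bus: BusRd
[9] P3: load  L5 | P0:I, P1:S(20), P2:I, P3:S(20) | bus: BusRd
[10] P3: load  L2 | P0:S(20), P1:I, P2:I, P3:O(20) | bus: none
[11] P0: load  L0 | P0:E(50), P1:I, P2:I, P3:I | bus: BusRd
[12] P0: store L2 := 41 | P0:M(41), P1:I, P2:I, P3:I | bus: BusUpgr,Flush
[13] P1: load  L6 | P0:I, P1:E(30), P2:I, P3:I | bus: none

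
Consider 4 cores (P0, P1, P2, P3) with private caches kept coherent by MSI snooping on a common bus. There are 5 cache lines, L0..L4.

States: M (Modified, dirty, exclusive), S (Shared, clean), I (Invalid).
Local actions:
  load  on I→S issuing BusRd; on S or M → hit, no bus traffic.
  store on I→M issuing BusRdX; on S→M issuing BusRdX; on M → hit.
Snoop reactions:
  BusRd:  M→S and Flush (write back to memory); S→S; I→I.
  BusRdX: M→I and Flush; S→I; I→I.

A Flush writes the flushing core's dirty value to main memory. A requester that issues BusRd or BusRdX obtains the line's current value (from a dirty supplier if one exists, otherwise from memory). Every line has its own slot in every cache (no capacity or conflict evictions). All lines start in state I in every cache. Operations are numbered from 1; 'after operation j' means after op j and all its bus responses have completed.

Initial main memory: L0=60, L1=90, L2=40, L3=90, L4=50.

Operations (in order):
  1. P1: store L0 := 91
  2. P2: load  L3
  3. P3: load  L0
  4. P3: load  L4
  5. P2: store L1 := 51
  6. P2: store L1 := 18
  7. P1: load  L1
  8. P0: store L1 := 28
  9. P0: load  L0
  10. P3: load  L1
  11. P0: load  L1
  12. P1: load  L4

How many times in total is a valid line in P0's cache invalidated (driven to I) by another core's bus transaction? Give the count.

invalidations = 0

1. P1: store L0 := 91  bus=[BusRdX]  L0: P0=I P1=M P2=I P3=I  mem[L0]=60
2. P2: load  L3  bus=[BusRd]  L3: P0=I P1=I P2=S P3=I  mem[L3]=90
3. P3: load  L0  bus=[BusRd,Flush]  L0: P0=I P1=S P2=I P3=S  mem[L0]=91
4. P3: load  L4  bus=[BusRd]  L4: P0=I P1=I P2=I P3=S  mem[L4]=50
5. P2: store L1 := 51  bus=[BusRdX]  L1: P0=I P1=I P2=M P3=I  mem[L1]=90
6. P2: store L1 := 18  bus=[-]  L1: P0=I P1=I P2=M P3=I  mem[L1]=90
7. P1: load  L1  bus=[BusRd,Flush]  L1: P0=I P1=S P2=S P3=I  mem[L1]=18
8. P0: store L1 := 28  bus=[BusRdX]  L1: P0=M P1=I P2=I P3=I  mem[L1]=18
9. P0: load  L0  bus=[BusRd]  L0: P0=S P1=S P2=I P3=S  mem[L0]=91
10. P3: load  L1  bus=[BusRd,Flush]  L1: P0=S P1=I P2=I P3=S  mem[L1]=28
11. P0: load  L1  bus=[-]  L1: P0=S P1=I P2=I P3=S  mem[L1]=28
12. P1: load  L4  bus=[BusRd]  L4: P0=I P1=S P2=I P3=S  mem[L4]=50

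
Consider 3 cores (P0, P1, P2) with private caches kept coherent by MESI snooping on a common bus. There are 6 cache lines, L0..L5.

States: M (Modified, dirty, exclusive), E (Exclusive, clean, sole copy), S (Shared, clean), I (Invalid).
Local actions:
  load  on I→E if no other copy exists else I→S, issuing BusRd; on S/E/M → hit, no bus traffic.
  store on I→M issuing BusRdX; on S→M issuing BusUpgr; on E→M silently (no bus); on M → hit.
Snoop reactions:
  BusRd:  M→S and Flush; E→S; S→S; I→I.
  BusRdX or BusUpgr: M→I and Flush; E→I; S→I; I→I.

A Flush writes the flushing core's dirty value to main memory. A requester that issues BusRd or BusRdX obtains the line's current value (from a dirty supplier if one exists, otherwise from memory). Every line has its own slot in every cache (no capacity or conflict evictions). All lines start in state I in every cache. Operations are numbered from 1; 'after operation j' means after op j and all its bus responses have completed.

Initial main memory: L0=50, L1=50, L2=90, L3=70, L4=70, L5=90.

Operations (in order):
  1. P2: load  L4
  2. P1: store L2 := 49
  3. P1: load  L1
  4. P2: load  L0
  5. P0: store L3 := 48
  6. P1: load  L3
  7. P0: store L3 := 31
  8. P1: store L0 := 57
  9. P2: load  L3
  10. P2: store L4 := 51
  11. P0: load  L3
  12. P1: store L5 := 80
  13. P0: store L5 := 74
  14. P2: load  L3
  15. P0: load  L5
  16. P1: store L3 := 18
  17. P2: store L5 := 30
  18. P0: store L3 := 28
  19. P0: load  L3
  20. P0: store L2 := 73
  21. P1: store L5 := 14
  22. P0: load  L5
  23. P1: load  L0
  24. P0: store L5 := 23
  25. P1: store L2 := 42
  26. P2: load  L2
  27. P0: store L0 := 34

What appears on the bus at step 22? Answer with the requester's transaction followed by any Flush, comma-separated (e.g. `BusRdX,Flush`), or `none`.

step 1: P2: load  L4  ⟶  IIE  (L4)  txn=BusRd  M[L4]=70
step 2: P1: store L2 := 49  ⟶  IMI  (L2)  txn=BusRdX  M[L2]=90
step 3: P1: load  L1  ⟶  IEI  (L1)  txn=BusRd  M[L1]=50
step 4: P2: load  L0  ⟶  IIE  (L0)  txn=BusRd  M[L0]=50
step 5: P0: store L3 := 48  ⟶  MII  (L3)  txn=BusRdX  M[L3]=70
step 6: P1: load  L3  ⟶  SSI  (L3)  txn=BusRd+Flush  M[L3]=48
step 7: P0: store L3 := 31  ⟶  MII  (L3)  txn=BusUpgr  M[L3]=48
step 8: P1: store L0 := 57  ⟶  IMI  (L0)  txn=BusRdX  M[L0]=50
step 9: P2: load  L3  ⟶  SIS  (L3)  txn=BusRd+Flush  M[L3]=31
step 10: P2: store L4 := 51  ⟶  IIM  (L4)  txn=∅  M[L4]=70
step 11: P0: load  L3  ⟶  SIS  (L3)  txn=∅  M[L3]=31
step 12: P1: store L5 := 80  ⟶  IMI  (L5)  txn=BusRdX  M[L5]=90
step 13: P0: store L5 := 74  ⟶  MII  (L5)  txn=BusRdX+Flush  M[L5]=80
step 14: P2: load  L3  ⟶  SIS  (L3)  txn=∅  M[L3]=31
step 15: P0: load  L5  ⟶  MII  (L5)  txn=∅  M[L5]=80
step 16: P1: store L3 := 18  ⟶  IMI  (L3)  txn=BusRdX  M[L3]=31
step 17: P2: store L5 := 30  ⟶  IIM  (L5)  txn=BusRdX+Flush  M[L5]=74
step 18: P0: store L3 := 28  ⟶  MII  (L3)  txn=BusRdX+Flush  M[L3]=18
step 19: P0: load  L3  ⟶  MII  (L3)  txn=∅  M[L3]=18
step 20: P0: store L2 := 73  ⟶  MII  (L2)  txn=BusRdX+Flush  M[L2]=49
step 21: P1: store L5 := 14  ⟶  IMI  (L5)  txn=BusRdX+Flush  M[L5]=30
step 22: P0: load  L5  ⟶  SSI  (L5)  txn=BusRd+Flush  M[L5]=14
step 23: P1: load  L0  ⟶  IMI  (L0)  txn=∅  M[L0]=50
step 24: P0: store L5 := 23  ⟶  MII  (L5)  txn=BusUpgr  M[L5]=14
step 25: P1: store L2 := 42  ⟶  IMI  (L2)  txn=BusRdX+Flush  M[L2]=73
step 26: P2: load  L2  ⟶  ISS  (L2)  txn=BusRd+Flush  M[L2]=42
step 27: P0: store L0 := 34  ⟶  MII  (L0)  txn=BusRdX+Flush  M[L0]=57

bus = BusRd,Flush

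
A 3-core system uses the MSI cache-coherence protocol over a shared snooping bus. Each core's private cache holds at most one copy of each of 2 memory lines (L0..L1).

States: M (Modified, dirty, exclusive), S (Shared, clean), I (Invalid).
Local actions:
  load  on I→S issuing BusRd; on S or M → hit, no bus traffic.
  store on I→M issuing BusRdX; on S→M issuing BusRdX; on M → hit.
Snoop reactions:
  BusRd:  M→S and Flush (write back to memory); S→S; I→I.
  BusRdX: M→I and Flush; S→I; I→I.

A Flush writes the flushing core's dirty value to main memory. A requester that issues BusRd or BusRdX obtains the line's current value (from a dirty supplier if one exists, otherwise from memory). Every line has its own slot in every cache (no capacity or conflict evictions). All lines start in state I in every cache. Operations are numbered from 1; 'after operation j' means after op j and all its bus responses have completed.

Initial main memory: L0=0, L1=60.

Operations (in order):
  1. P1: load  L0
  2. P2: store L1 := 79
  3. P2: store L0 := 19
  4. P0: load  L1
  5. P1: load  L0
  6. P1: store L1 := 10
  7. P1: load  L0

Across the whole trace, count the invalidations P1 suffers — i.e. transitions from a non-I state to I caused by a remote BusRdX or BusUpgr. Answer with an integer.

invalidations = 1

1. P1: load  L0  bus=[BusRd]  L0: P0=I P1=S P2=I  mem[L0]=0
2. P2: store L1 := 79  bus=[BusRdX]  L1: P0=I P1=I P2=M  mem[L1]=60
3. P2: store L0 := 19  bus=[BusRdX]  L0: P0=I P1=I P2=M  mem[L0]=0
4. P0: load  L1  bus=[BusRd,Flush]  L1: P0=S P1=I P2=S  mem[L1]=79
5. P1: load  L0  bus=[BusRd,Flush]  L0: P0=I P1=S P2=S  mem[L0]=19
6. P1: store L1 := 10  bus=[BusRdX]  L1: P0=I P1=M P2=I  mem[L1]=79
7. P1: load  L0  bus=[-]  L0: P0=I P1=S P2=S  mem[L0]=19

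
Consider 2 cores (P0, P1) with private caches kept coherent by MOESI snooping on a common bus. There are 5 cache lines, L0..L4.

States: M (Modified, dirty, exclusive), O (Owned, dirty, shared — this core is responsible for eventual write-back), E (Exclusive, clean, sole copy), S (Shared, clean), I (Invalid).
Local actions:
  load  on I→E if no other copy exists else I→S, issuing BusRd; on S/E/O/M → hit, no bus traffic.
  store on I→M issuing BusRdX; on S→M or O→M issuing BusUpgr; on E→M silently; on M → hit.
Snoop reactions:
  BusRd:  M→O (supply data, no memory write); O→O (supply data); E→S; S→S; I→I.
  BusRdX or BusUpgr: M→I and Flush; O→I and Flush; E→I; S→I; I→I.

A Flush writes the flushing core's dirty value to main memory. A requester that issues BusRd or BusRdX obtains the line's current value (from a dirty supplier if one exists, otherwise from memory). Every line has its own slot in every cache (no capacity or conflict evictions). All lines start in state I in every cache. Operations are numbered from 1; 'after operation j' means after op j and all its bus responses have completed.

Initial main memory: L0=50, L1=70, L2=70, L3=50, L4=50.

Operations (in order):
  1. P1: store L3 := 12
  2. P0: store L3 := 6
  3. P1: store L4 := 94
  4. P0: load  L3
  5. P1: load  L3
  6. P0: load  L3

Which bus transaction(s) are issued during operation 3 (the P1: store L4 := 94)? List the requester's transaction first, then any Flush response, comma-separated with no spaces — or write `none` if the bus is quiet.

bus = BusRdX

  op1 P1: store L3 := 12 → I/M on L3; bus BusRdX; mem=50
  op2 P0: store L3 := 6 → M/I on L3; bus BusRdX Flush; mem=12
  op3 P1: store L4 := 94 → I/M on L4; bus BusRdX; mem=50
  op4 P0: load  L3 → M/I on L3; bus (none); mem=12
  op5 P1: load  L3 → O/S on L3; bus BusRd; mem=12
  op6 P0: load  L3 → O/S on L3; bus (none); mem=12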